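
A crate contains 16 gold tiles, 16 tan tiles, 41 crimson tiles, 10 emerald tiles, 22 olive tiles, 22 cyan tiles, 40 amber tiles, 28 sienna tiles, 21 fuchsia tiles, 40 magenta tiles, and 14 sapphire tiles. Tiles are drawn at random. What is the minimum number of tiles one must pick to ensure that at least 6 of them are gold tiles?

In the worst case for collecting gold tiles, every non-gold tile comes out first.
There are 16 + 41 + 10 + 22 + 22 + 40 + 28 + 21 + 40 + 14 = 254 non-gold tiles altogether.
After those, each further tile must be gold, so 254 + 6 = 260 draws guarantee 6 gold tiles.

260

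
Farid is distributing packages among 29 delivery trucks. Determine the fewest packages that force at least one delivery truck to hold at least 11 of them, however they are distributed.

291

With 290 packages one could put exactly 10 in each of the 29 delivery trucks, and no delivery truck would reach 11.
One more package must land in a delivery truck that already has 10, giving it 11.
So 29 × 10 + 1 = 291 packages are required.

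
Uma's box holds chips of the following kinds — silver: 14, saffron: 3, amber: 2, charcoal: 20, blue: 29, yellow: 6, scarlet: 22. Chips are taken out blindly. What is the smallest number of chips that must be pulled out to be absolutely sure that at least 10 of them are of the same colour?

48

Put each drawn chip into a box by colour. The largest draw with every box below 10 takes min(count, 9) from each colour; colours with fewer than 9 contribute all they have.
Σ min(cᵢ, 9) = 9 + 3 + 2 + 9 + 9 + 6 + 9 = 47.
Draw number 47 + 1 = 48 must push one box to 10.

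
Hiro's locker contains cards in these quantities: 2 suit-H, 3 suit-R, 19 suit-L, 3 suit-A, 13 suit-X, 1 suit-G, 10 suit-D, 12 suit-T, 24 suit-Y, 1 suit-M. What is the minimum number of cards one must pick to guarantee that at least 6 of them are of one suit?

An adversary could hand out at most 5 cards per suit (5 suits run out sooner): 2 + 3 + 5 + 3 + 5 + 1 + 5 + 5 + 5 + 1 = 35 cards and still no suit has 6.
By pigeonhole, one more card lands in a suit already at 5, so 36 draws are enough and 35 are not.

36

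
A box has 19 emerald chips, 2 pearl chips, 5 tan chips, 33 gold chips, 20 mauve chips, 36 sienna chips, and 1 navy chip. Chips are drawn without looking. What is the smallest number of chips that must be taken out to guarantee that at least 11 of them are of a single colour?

Put each drawn chip into a box by colour. The largest draw with every box below 11 takes min(count, 10) from each colour; colours with fewer than 10 contribute all they have.
Σ min(cᵢ, 10) = 10 + 2 + 5 + 10 + 10 + 10 + 1 = 48.
Draw number 48 + 1 = 49 must push one box to 11.

49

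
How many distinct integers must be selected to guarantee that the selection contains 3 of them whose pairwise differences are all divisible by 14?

29

Integers whose pairwise differences are multiples of 14 are exactly those sharing a remainder mod 14. The 14 residue classes mod 14 are the pigeonholes.
With 28 integers one could put 2 in each residue class and have no class reach 3.
The 29th integer pushes some class to 3, so 14·2 + 1 = 29.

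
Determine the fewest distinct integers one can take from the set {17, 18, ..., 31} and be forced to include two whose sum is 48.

Group the elements by complementary pair {x, 48−x}: {17,31}, {18,30}, {19,29}, …, giving 7 two-element pairs and the single value 24 (it cannot pair with itself since the integers are distinct).
By the pigeonhole principle, treating each of those 8 groups as a pigeonhole, one can pick one integer per group — 8 integers — with no two summing to 48.
The 9th integer lands in an occupied pair, forcing a sum of 48.

9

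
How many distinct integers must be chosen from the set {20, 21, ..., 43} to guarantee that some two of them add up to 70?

Two chosen integers sum to 70 exactly when both halves of some pair {x, 70−x} with 27 ≤ x ≤ 70−x ≤ 43 are chosen — 8 such pairs.
The remaining 8 elements (those with no distinct partner in range) can never complete a 70-sum, so the worst case takes all of them and one from each pair: 8 + 8 = 16.
By the pigeonhole principle, the 17th integer has to be the second member of some pair, so 16 + 1 = 17.

17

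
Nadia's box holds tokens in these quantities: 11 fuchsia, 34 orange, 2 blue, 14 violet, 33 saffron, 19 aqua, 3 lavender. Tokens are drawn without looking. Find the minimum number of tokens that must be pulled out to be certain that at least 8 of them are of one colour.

41

By the pigeonhole principle, put each drawn token into a box by colour. The largest draw with every box below 8 takes min(count, 7) from each colour; colours with fewer than 7 contribute all they have.
Σ min(cᵢ, 7) = 7 + 7 + 2 + 7 + 7 + 7 + 3 = 40.
Draw number 40 + 1 = 41 must push one box to 8.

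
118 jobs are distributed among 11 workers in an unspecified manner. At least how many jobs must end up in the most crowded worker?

11

By the pigeonhole principle, the 11 workers are the holes and the 118 jobs are the pigeons.
If every worker held at most 10 jobs, the total would be at most 11 × 10 = 110, which is less than 118.
So some worker holds at least ⌈118/11⌉ = 11 jobs.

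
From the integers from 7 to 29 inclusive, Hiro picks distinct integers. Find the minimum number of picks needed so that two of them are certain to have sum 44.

A set avoiding the sum 44 can contain at most one of each pair {x, 44−x}, plus the 9 elements whose complement lies outside the range or equal to its own complement.
The integers 7, …, 22 (16 of them) are such a set: any two sum to at least 7+8 = 15 and at most 21+22 = 43 < 44.
Pigeonhole: any 17th integer completes one of the 7 pairs, so 17 choices force a sum of 44.

17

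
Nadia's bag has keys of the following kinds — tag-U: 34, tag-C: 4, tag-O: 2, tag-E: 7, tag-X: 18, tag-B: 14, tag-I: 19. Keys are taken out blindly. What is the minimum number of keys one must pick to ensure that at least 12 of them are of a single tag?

The 7 tags are the holes; the keys drawn are the pigeons.
To avoid 12 of any one tag, the worst case takes at most 11 of each tag, or every key of a tag that has fewer than 11.
That gives 11 + 4 + 2 + 7 + 11 + 11 + 11 = 57 keys with no tag reaching 12.
The next key forces some tag to 12, so 57 + 1 = 58.

58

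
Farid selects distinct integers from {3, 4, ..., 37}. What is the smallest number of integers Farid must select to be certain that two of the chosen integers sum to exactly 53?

25

Group the elements by complementary pair {x, 53−x}: {16,37}, {17,36}, {18,35}, …, giving 11 two-element pairs and 13 integers whose partner 53−x falls outside [3,37].
By the pigeonhole principle, treating each of those 24 groups as a pigeonhole, one can pick one integer per group — 24 integers — with no two summing to 53.
The 25th integer lands in an occupied pair, forcing a sum of 53.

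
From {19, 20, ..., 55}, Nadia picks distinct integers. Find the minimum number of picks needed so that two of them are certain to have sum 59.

27

Two chosen integers sum to 59 exactly when both halves of some pair {x, 59−x} with 19 ≤ x ≤ 59−x ≤ 40 are chosen — 11 such pairs.
The remaining 15 elements (those with no distinct partner in range) can never complete a 59-sum, so the worst case takes all of them and one from each pair: 15 + 11 = 26.
The 27th integer has to be the second member of some pair, so 26 + 1 = 27.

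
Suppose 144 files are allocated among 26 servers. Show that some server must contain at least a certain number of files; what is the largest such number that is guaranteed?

6

The 26 servers are the holes and the 144 files are the pigeons.
If every server held at most 5 files, the total would be at most 26 × 5 = 130, which is less than 144.
So some server holds at least ⌈144/26⌉ = 6 files.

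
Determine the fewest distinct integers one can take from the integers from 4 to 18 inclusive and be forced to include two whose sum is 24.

10

Two chosen integers sum to 24 exactly when both halves of some pair {x, 24−x} with 6 ≤ x ≤ 24−x ≤ 18 are chosen — 6 such pairs.
The remaining 3 elements (those with no distinct partner in range) can never complete a 24-sum, so the worst case takes all of them and one from each pair: 3 + 6 = 9.
The 10th integer has to be the second member of some pair, so 9 + 1 = 10.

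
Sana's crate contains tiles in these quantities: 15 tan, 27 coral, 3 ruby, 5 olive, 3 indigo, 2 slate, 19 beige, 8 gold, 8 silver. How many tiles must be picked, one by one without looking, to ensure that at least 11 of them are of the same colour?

An adversary could hand out at most 10 tiles per colour (6 colours run out sooner): 10 + 10 + 3 + 5 + 3 + 2 + 10 + 8 + 8 = 59 tiles and still no colour has 11.
By the pigeonhole principle, one more tile lands in a colour already at 10, so 60 draws are enough and 59 are not.

60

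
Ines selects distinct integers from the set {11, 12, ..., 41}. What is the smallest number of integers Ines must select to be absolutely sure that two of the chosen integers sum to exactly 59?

20

Two chosen integers sum to 59 exactly when both halves of some pair {x, 59−x} with 18 ≤ x ≤ 59−x ≤ 41 are chosen — 12 such pairs.
The remaining 7 elements (those with no distinct partner in range) can never complete a 59-sum, so the worst case takes all of them and one from each pair: 7 + 12 = 19.
Pigeonhole: the 20th integer has to be the second member of some pair, so 19 + 1 = 20.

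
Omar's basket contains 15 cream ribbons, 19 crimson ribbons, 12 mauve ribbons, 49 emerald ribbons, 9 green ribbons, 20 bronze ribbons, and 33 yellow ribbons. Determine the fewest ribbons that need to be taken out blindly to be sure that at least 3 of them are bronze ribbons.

140

In the worst case for collecting bronze ribbons, every non-bronze ribbon comes out first.
There are 15 + 19 + 12 + 49 + 9 + 33 = 137 non-bronze ribbons altogether.
After those, each further ribbon must be bronze, so 137 + 3 = 140 draws guarantee 3 bronze ribbons.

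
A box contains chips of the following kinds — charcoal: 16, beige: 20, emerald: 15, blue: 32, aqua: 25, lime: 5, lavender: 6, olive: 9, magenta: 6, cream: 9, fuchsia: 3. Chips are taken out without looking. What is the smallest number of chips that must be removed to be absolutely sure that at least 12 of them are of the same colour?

Pigeonhole: the 11 colours are the holes; the chips drawn are the pigeons.
To avoid 12 of any one colour, the worst case takes at most 11 of each colour, or every chip of a colour that has fewer than 11.
That gives 11 + 11 + 11 + 11 + 11 + 5 + 6 + 9 + 6 + 9 + 3 = 93 chips with no colour reaching 12.
The next chip forces some colour to 12, so 93 + 1 = 94.

94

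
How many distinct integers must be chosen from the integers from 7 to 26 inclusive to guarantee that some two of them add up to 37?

13

Two chosen integers sum to 37 exactly when both halves of some pair {x, 37−x} with 11 ≤ x ≤ 37−x ≤ 26 are chosen — 8 such pairs.
The remaining 4 elements (those with no distinct partner in range) can never complete a 37-sum, so the worst case takes all of them and one from each pair: 4 + 8 = 12.
Pigeonhole: the 13th integer has to be the second member of some pair, so 12 + 1 = 13.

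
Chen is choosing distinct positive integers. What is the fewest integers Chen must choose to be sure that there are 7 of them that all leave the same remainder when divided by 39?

Pigeonhole: the 39 residue classes mod 39 are the pigeonholes.
With 234 integers one could put 6 in each residue class and have no class reach 7.
The 235th integer pushes some class to 7, so 39·6 + 1 = 235.

235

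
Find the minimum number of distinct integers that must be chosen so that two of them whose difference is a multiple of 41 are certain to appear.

Integers whose pairwise differences are multiples of 41 are exactly those sharing a remainder mod 41. By the pigeonhole principle, the 41 residue classes mod 41 are the pigeonholes.
With 41 integers one could put 1 in each residue class and have no class reach 2.
The 42nd integer pushes some class to 2, so 41·1 + 1 = 42.

42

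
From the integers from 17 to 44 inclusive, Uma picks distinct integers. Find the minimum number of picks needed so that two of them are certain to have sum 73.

Two chosen integers sum to 73 exactly when both halves of some pair {x, 73−x} with 29 ≤ x ≤ 73−x ≤ 44 are chosen — 8 such pairs.
The remaining 12 elements (those with no distinct partner in range) can never complete a 73-sum, so the worst case takes all of them and one from each pair: 12 + 8 = 20.
The 21st integer has to be the second member of some pair, so 20 + 1 = 21.

21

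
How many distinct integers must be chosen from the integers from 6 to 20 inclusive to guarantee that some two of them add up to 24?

10

Two chosen integers sum to 24 exactly when both halves of some pair {x, 24−x} with 6 ≤ x ≤ 24−x ≤ 18 are chosen — 6 such pairs.
The remaining 3 elements (those with no distinct partner in range) can never complete a 24-sum, so the worst case takes all of them and one from each pair: 3 + 6 = 9.
Pigeonhole: the 10th integer has to be the second member of some pair, so 9 + 1 = 10.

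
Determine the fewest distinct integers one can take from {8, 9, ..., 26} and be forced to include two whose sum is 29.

Two chosen integers sum to 29 exactly when both halves of some pair {x, 29−x} with 8 ≤ x ≤ 29−x ≤ 21 are chosen — 7 such pairs.
The remaining 5 elements (those with no distinct partner in range) can never complete a 29-sum, so the worst case takes all of them and one from each pair: 5 + 7 = 12.
The 13th integer has to be the second member of some pair, so 12 + 1 = 13.

13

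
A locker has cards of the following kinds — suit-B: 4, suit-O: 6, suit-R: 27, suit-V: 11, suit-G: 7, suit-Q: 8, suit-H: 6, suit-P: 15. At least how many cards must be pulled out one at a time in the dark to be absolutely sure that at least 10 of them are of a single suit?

Pigeonhole: the 8 suits are the holes; the cards drawn are the pigeons.
To avoid 10 of any one suit, the worst case takes at most 9 of each suit, or every card of a suit that has fewer than 9.
That gives 4 + 6 + 9 + 9 + 7 + 8 + 6 + 9 = 58 cards with no suit reaching 10.
The next card forces some suit to 10, so 58 + 1 = 59.

59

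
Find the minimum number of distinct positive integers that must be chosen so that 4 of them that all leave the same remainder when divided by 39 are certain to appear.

By pigeonhole, the 39 residue classes mod 39 are the pigeonholes.
With 117 integers one could put 3 in each residue class and have no class reach 4.
The 118th integer pushes some class to 4, so 39·3 + 1 = 118.

118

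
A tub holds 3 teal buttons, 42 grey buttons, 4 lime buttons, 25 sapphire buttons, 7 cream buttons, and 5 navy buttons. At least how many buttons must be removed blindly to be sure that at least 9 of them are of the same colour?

36

By the pigeonhole principle, the 6 colours are the holes; the buttons drawn are the pigeons.
To avoid 9 of any one colour, the worst case takes at most 8 of each colour, or every button of a colour that has fewer than 8.
That gives 3 + 8 + 4 + 8 + 7 + 5 = 35 buttons with no colour reaching 9.
The next button forces some colour to 9, so 35 + 1 = 36.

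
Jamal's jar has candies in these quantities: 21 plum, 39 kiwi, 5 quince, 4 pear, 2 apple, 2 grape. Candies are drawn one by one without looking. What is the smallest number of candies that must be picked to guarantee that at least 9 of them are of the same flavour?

Pigeonhole: put each drawn candy into a box by flavour. The largest draw with every box below 9 takes min(count, 8) from each flavour; flavours with fewer than 8 contribute all they have.
Σ min(cᵢ, 8) = 8 + 8 + 5 + 4 + 2 + 2 = 29.
Draw number 29 + 1 = 30 must push one box to 9.

30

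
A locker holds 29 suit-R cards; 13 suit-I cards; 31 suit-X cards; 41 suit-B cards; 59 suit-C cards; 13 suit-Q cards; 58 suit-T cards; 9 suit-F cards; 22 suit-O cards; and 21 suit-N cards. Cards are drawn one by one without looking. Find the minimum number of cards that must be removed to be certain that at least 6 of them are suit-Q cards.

In the worst case for collecting suit-Q cards, every non-suit-Q card comes out first.
There are 29 + 13 + 31 + 41 + 59 + 58 + 9 + 22 + 21 = 283 non-suit-Q cards altogether.
After those, each further card must be suit-Q, so 283 + 6 = 289 draws guarantee 6 suit-Q cards.

289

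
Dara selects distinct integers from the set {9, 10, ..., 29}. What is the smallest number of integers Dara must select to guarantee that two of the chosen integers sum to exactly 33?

Group the elements by complementary pair {x, 33−x}: {9,24}, {10,23}, {11,22}, …, giving 8 two-element pairs and 5 integers whose partner 33−x falls outside [9,29].
Treating each of those 13 groups as a pigeonhole, one can pick one integer per group — 13 integers — with no two summing to 33.
The 14th integer lands in an occupied pair, forcing a sum of 33.

14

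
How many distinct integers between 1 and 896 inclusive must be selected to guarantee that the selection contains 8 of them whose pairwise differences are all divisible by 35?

246

Integers whose pairwise differences are multiples of 35 are exactly those sharing a remainder mod 35. The 35 residue classes mod 35 are the pigeonholes.
With 245 integers one could put 7 in each residue class and have no class reach 8.
The 246th integer pushes some class to 8, so 35·7 + 1 = 246.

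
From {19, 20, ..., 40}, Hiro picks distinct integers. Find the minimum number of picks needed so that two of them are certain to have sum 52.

16

Two chosen integers sum to 52 exactly when both halves of some pair {x, 52−x} with 19 ≤ x ≤ 52−x ≤ 33 are chosen — 7 such pairs.
The remaining 8 elements (those with no distinct partner in range) can never complete a 52-sum, so the worst case takes all of them and one from each pair: 8 + 7 = 15.
By pigeonhole, the 16th integer has to be the second member of some pair, so 15 + 1 = 16.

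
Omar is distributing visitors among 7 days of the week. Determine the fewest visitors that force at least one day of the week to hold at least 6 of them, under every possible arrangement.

With 35 visitors one could put exactly 5 in each of the 7 days of the week, and no day of the week would reach 6.
By the pigeonhole principle, one more visitor must land in a day of the week that already has 5, giving it 6.
So 7 × 5 + 1 = 36 visitors are required.

36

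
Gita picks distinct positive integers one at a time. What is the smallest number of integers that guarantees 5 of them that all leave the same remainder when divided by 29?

The 29 residue classes mod 29 are the pigeonholes.
With 116 integers one could put 4 in each residue class and have no class reach 5.
The 117th integer pushes some class to 5, so 29·4 + 1 = 117.

117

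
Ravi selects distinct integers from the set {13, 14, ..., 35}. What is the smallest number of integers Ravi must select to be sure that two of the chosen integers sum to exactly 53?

A set avoiding the sum 53 can contain at most one of each pair {x, 53−x}, plus the 5 elements whose complement lies outside the range.
The integers 13, …, 26 (14 of them) are such a set: any two sum to at least 13+14 = 27 and at most 25+26 = 51 < 53.
Any 15th integer completes one of the 9 pairs, so 15 choices force a sum of 53.

15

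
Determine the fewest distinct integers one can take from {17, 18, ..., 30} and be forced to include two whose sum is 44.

Group the elements by complementary pair {x, 44−x}: {17,27}, {18,26}, {19,25}, …, giving 5 two-element pairs; the single value 22 (it cannot pair with itself since the integers are distinct); and 3 integers whose partner 44−x falls outside [17,30].
By the pigeonhole principle, treating each of those 9 groups as a pigeonhole, one can pick one integer per group — 9 integers — with no two summing to 44.
The 10th integer lands in an occupied pair, forcing a sum of 44.

10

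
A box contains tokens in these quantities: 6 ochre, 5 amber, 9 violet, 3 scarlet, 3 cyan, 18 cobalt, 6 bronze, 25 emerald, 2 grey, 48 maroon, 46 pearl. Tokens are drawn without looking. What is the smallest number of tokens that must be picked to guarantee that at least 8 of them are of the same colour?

61

Pigeonhole: the 11 colours are the holes; the tokens drawn are the pigeons.
To avoid 8 of any one colour, the worst case takes at most 7 of each colour, or every token of a colour that has fewer than 7.
That gives 6 + 5 + 7 + 3 + 3 + 7 + 6 + 7 + 2 + 7 + 7 = 60 tokens with no colour reaching 8.
The next token forces some colour to 8, so 60 + 1 = 61.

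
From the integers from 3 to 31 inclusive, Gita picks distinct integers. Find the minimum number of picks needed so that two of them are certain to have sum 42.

20

Two chosen integers sum to 42 exactly when both halves of some pair {x, 42−x} with 11 ≤ x ≤ 42−x ≤ 31 are chosen — 10 such pairs.
The remaining 9 elements (those with no distinct partner in range) can never complete a 42-sum, so the worst case takes all of them and one from each pair: 9 + 10 = 19.
By pigeonhole, the 20th integer has to be the second member of some pair, so 19 + 1 = 20.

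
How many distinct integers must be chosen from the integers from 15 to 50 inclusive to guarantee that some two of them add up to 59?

Two chosen integers sum to 59 exactly when both halves of some pair {x, 59−x} with 15 ≤ x ≤ 59−x ≤ 44 are chosen — 15 such pairs.
The remaining 6 elements (those with no distinct partner in range) can never complete a 59-sum, so the worst case takes all of them and one from each pair: 6 + 15 = 21.
Pigeonhole: the 22nd integer has to be the second member of some pair, so 21 + 1 = 22.

22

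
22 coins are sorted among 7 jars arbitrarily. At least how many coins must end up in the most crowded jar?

By pigeonhole, the 7 jars are the holes and the 22 coins are the pigeons.
If every jar held at most 3 coins, the total would be at most 7 × 3 = 21, which is less than 22.
So some jar holds at least ⌈22/7⌉ = 4 coins.

4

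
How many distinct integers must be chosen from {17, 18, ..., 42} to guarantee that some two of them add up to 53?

A set avoiding the sum 53 can contain at most one of each pair {x, 53−x}, plus the 6 elements whose complement lies outside the range.
The integers 27, …, 42 (16 of them) are such a set: any two sum to at least 27+28 = 55 > 53.
By pigeonhole, any 17th integer completes one of the 10 pairs, so 17 choices force a sum of 53.

17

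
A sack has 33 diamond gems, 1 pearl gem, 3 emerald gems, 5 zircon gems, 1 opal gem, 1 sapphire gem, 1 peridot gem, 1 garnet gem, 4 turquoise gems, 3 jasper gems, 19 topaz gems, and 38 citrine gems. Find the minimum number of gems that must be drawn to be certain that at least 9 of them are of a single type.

45

An adversary could hand out at most 8 gems per type (9 types run out sooner): 8 + 1 + 3 + 5 + 1 + 1 + 1 + 1 + 4 + 3 + 8 + 8 = 44 gems and still no type has 9.
One more gem lands in a type already at 8, so 45 draws are enough and 44 are not.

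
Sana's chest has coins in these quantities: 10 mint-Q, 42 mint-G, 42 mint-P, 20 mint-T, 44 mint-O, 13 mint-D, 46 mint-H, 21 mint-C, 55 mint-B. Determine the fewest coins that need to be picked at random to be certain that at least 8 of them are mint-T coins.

In the worst case for collecting mint-T coins, every non-mint-T coin comes out first.
There are 10 + 42 + 42 + 44 + 13 + 46 + 21 + 55 = 273 non-mint-T coins altogether.
After those, each further coin must be mint-T, so 273 + 8 = 281 draws guarantee 8 mint-T coins.

281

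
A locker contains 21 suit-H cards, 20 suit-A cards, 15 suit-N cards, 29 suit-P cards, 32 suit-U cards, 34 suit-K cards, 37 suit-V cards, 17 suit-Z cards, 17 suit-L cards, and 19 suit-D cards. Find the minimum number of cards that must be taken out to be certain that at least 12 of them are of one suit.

An adversary could hand out at most 11 cards per suit: 11 + 11 + 11 + 11 + 11 + 11 + 11 + 11 + 11 + 11 = 110 cards and still no suit has 12.
Pigeonhole: one more card lands in a suit already at 11, so 111 draws are enough and 110 are not.

111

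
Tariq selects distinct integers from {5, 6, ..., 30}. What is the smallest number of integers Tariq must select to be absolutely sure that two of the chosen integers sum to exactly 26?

19

Group the elements by complementary pair {x, 26−x}: {5,21}, {6,20}, {7,19}, …, giving 8 two-element pairs, the single value 13 (it cannot pair with itself since the integers are distinct), and 9 integers whose partner 26−x falls outside [5,30].
Pigeonhole: treating each of those 18 groups as a pigeonhole, one can pick one integer per group — 18 integers — with no two summing to 26.
The 19th integer lands in an occupied pair, forcing a sum of 26.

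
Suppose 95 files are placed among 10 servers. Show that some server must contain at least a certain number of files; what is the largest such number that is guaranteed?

10

By pigeonhole, the 10 servers are the holes and the 95 files are the pigeons.
If every server held at most 9 files, the total would be at most 10 × 9 = 90, which is less than 95.
So some server holds at least ⌈95/10⌉ = 10 files.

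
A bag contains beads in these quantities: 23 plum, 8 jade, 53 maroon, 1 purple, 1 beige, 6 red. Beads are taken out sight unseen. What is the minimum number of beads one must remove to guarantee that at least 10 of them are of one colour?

Pigeonhole: the 6 colours are the holes; the beads drawn are the pigeons.
To avoid 10 of any one colour, the worst case takes at most 9 of each colour, or every bead of a colour that has fewer than 9.
That gives 9 + 8 + 9 + 1 + 1 + 6 = 34 beads with no colour reaching 10.
The next bead forces some colour to 10, so 34 + 1 = 35.

35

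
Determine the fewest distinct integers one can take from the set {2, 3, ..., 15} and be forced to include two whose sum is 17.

8

A set avoiding the sum 17 can contain at most one of each pair {x, 17−x}.
The integers 9, …, 15 (7 of them) are such a set: any two sum to at least 9+10 = 19 > 17.
Pigeonhole: any 8th integer completes one of the 7 pairs, so 8 choices force a sum of 17.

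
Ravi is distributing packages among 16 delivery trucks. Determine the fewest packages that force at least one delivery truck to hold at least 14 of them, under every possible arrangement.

With 208 packages one could put exactly 13 in each of the 16 delivery trucks, and no delivery truck would reach 14.
One more package must land in a delivery truck that already has 13, giving it 14.
So 16 × 13 + 1 = 209 packages are required.

209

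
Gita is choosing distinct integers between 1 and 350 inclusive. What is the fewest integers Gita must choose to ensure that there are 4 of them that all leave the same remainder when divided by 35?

The 35 residue classes mod 35 are the pigeonholes.
With 105 integers one could put 3 in each residue class and have no class reach 4.
The 106th integer pushes some class to 4, so 35·3 + 1 = 106.

106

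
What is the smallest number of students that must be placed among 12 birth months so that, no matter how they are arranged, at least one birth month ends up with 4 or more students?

With 36 students one could put exactly 3 in each of the 12 birth months, and no birth month would reach 4.
By pigeonhole, one more student must land in a birth month that already has 3, giving it 4.
So 12 × 3 + 1 = 37 students are required.

37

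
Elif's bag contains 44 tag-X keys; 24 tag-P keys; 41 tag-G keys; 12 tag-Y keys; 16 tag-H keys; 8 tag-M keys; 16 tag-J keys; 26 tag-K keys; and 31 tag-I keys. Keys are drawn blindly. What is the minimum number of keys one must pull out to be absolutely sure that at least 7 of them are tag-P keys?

In the worst case for collecting tag-P keys, every non-tag-P key comes out first.
There are 44 + 41 + 12 + 16 + 8 + 16 + 26 + 31 = 194 non-tag-P keys altogether.
After those, each further key must be tag-P, so 194 + 7 = 201 draws guarantee 7 tag-P keys.

201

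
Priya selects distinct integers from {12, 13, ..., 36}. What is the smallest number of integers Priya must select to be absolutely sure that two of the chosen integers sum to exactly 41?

17

Group the elements by complementary pair {x, 41−x}: {12,29}, {13,28}, {14,27}, …, giving 9 two-element pairs and 7 integers whose partner 41−x falls outside [12,36].
Treating each of those 16 groups as a pigeonhole, one can pick one integer per group — 16 integers — with no two summing to 41.
The 17th integer lands in an occupied pair, forcing a sum of 41.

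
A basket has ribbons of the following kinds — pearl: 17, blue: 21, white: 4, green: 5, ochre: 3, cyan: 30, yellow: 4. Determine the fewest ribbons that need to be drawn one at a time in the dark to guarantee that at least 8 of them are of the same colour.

38

An adversary could hand out at most 7 ribbons per colour (4 colours run out sooner): 7 + 7 + 4 + 5 + 3 + 7 + 4 = 37 ribbons and still no colour has 8.
One more ribbon lands in a colour already at 7, so 38 draws are enough and 37 are not.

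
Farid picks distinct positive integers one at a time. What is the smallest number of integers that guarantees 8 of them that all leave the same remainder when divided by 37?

260

By pigeonhole, the 37 residue classes mod 37 are the pigeonholes.
With 259 integers one could put 7 in each residue class and have no class reach 8.
The 260th integer pushes some class to 8, so 37·7 + 1 = 260.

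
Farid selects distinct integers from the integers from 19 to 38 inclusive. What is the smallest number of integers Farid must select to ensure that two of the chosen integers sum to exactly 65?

Group the elements by complementary pair {x, 65−x}: {27,38}, {28,37}, {29,36}, …, giving 6 two-element pairs and 8 integers whose partner 65−x falls outside [19,38].
Treating each of those 14 groups as a pigeonhole, one can pick one integer per group — 14 integers — with no two summing to 65.
The 15th integer lands in an occupied pair, forcing a sum of 65.

15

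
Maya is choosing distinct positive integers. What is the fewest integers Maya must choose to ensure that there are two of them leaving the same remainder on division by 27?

The 27 residue classes mod 27 are the pigeonholes.
With 27 integers one could put 1 in each residue class and have no class reach 2.
The 28th integer pushes some class to 2, so 27·1 + 1 = 28.

28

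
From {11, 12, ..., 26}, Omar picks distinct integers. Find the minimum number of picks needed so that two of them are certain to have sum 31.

12

A set avoiding the sum 31 can contain at most one of each pair {x, 31−x}, plus the 6 elements whose complement lies outside the range.
The integers 16, …, 26 (11 of them) are such a set: any two sum to at least 16+17 = 33 > 31.
By the pigeonhole principle, any 12th integer completes one of the 5 pairs, so 12 choices force a sum of 31.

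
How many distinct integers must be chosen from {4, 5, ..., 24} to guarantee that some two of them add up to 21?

Two chosen integers sum to 21 exactly when both halves of some pair {x, 21−x} with 4 ≤ x ≤ 21−x ≤ 17 are chosen — 7 such pairs.
The remaining 7 elements (those with no distinct partner in range) can never complete a 21-sum, so the worst case takes all of them and one from each pair: 7 + 7 = 14.
Pigeonhole: the 15th integer has to be the second member of some pair, so 14 + 1 = 15.

15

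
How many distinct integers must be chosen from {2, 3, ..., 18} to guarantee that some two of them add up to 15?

12

Two chosen integers sum to 15 exactly when both halves of some pair {x, 15−x} with 2 ≤ x ≤ 15−x ≤ 13 are chosen — 6 such pairs.
The remaining 5 elements (those with no distinct partner in range) can never complete a 15-sum, so the worst case takes all of them and one from each pair: 5 + 6 = 11.
By pigeonhole, the 12th integer has to be the second member of some pair, so 11 + 1 = 12.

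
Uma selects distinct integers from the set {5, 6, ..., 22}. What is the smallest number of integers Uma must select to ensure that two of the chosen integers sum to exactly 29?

11

Group the elements by complementary pair {x, 29−x}: {7,22}, {8,21}, {9,20}, …, giving 8 two-element pairs and 2 integers whose partner 29−x falls outside [5,22].
By the pigeonhole principle, treating each of those 10 groups as a pigeonhole, one can pick one integer per group — 10 integers — with no two summing to 29.
The 11th integer lands in an occupied pair, forcing a sum of 29.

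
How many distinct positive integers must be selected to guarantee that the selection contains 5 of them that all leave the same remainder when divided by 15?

61

The 15 residue classes mod 15 are the pigeonholes.
With 60 integers one could put 4 in each residue class and have no class reach 5.
The 61st integer pushes some class to 5, so 15·4 + 1 = 61.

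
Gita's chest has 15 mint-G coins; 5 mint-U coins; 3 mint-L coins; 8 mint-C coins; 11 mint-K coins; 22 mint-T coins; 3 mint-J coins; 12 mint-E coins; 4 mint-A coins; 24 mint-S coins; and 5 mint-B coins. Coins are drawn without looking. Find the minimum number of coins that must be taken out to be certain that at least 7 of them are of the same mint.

The 11 mints are the holes; the coins drawn are the pigeons.
To avoid 7 of any one mint, the worst case takes at most 6 of each mint, or every coin of a mint that has fewer than 6.
That gives 6 + 5 + 3 + 6 + 6 + 6 + 3 + 6 + 4 + 6 + 5 = 56 coins with no mint reaching 7.
The next coin forces some mint to 7, so 56 + 1 = 57.

57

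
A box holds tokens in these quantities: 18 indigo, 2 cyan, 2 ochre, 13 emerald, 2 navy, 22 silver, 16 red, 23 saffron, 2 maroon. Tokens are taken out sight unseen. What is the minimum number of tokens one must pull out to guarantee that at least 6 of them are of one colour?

An adversary could hand out at most 5 tokens per colour (4 colours run out sooner): 5 + 2 + 2 + 5 + 2 + 5 + 5 + 5 + 2 = 33 tokens and still no colour has 6.
One more token lands in a colour already at 5, so 34 draws are enough and 33 are not.

34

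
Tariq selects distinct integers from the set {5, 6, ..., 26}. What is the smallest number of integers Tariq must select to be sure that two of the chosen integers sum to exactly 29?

13

Two chosen integers sum to 29 exactly when both halves of some pair {x, 29−x} with 5 ≤ x ≤ 29−x ≤ 24 are chosen — 10 such pairs.
The remaining 2 elements (those with no distinct partner in range) can never complete a 29-sum, so the worst case takes all of them and one from each pair: 2 + 10 = 12.
By the pigeonhole principle, the 13th integer has to be the second member of some pair, so 12 + 1 = 13.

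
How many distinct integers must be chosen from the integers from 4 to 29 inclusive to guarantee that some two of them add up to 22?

20

A set avoiding the sum 22 can contain at most one of each pair {x, 22−x}, plus the 12 elements whose complement lies outside the range or equal to its own complement.
The integers 11, …, 29 (19 of them) are such a set: any two sum to at least 11+12 = 23 > 22.
By the pigeonhole principle, any 20th integer completes one of the 7 pairs, so 20 choices force a sum of 22.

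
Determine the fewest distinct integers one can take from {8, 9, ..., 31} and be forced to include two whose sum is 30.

Group the elements by complementary pair {x, 30−x}: {8,22}, {9,21}, {10,20}, …, giving 7 two-element pairs, the single value 15 (it cannot pair with itself since the integers are distinct), and 9 integers whose partner 30−x falls outside [8,31].
By pigeonhole, treating each of those 17 groups as a pigeonhole, one can pick one integer per group — 17 integers — with no two summing to 30.
The 18th integer lands in an occupied pair, forcing a sum of 30.

18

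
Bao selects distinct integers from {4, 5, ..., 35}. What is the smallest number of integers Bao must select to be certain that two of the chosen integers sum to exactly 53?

24

Group the elements by complementary pair {x, 53−x}: {18,35}, {19,34}, {20,33}, …, giving 9 two-element pairs and 14 integers whose partner 53−x falls outside [4,35].
Pigeonhole: treating each of those 23 groups as a pigeonhole, one can pick one integer per group — 23 integers — with no two summing to 53.
The 24th integer lands in an occupied pair, forcing a sum of 53.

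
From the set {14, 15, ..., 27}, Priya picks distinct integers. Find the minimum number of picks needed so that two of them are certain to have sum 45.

Two chosen integers sum to 45 exactly when both halves of some pair {x, 45−x} with 18 ≤ x ≤ 45−x ≤ 27 are chosen — 5 such pairs.
The remaining 4 elements (those with no distinct partner in range) can never complete a 45-sum, so the worst case takes all of them and one from each pair: 4 + 5 = 9.
The 10th integer has to be the second member of some pair, so 9 + 1 = 10.

10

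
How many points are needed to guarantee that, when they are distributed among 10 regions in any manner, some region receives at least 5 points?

41

With 40 points one could put exactly 4 in each of the 10 regions, and no region would reach 5.
By the pigeonhole principle, one more point must land in a region that already has 4, giving it 5.
So 10 × 4 + 1 = 41 points are required.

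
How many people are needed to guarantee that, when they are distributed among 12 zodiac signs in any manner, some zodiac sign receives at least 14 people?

157

With 156 people one could put exactly 13 in each of the 12 zodiac signs, and no zodiac sign would reach 14.
One more person must land in a zodiac sign that already has 13, giving it 14.
So 12 × 13 + 1 = 157 people are required.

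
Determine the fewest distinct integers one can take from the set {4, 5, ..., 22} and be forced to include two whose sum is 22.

Two chosen integers sum to 22 exactly when both halves of some pair {x, 22−x} with 4 ≤ x ≤ 22−x ≤ 18 are chosen — 7 such pairs.
The remaining 5 elements (those with no distinct partner in range) can never complete a 22-sum, so the worst case takes all of them and one from each pair: 5 + 7 = 12.
The 13th integer has to be the second member of some pair, so 12 + 1 = 13.

13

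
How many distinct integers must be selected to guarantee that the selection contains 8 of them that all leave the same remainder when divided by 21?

148

The 21 residue classes mod 21 are the pigeonholes.
With 147 integers one could put 7 in each residue class and have no class reach 8.
The 148th integer pushes some class to 8, so 21·7 + 1 = 148.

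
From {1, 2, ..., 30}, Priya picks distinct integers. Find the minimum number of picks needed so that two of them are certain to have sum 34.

18

Group the elements by complementary pair {x, 34−x}: {4,30}, {5,29}, {6,28}, …, giving 13 two-element pairs, the single value 17 (it cannot pair with itself since the integers are distinct), and 3 integers whose partner 34−x falls outside [1,30].
Treating each of those 17 groups as a pigeonhole, one can pick one integer per group — 17 integers — with no two summing to 34.
The 18th integer lands in an occupied pair, forcing a sum of 34.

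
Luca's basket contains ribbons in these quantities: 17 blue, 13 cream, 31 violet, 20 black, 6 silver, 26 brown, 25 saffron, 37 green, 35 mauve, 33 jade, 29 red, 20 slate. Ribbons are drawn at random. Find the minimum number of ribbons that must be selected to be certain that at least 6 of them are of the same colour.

By pigeonhole, the 12 colours are the holes; the ribbons drawn are the pigeons.
To avoid 6 of any one colour, the worst case takes at most 5 of each colour.
That gives 5 + 5 + 5 + 5 + 5 + 5 + 5 + 5 + 5 + 5 + 5 + 5 = 60 ribbons with no colour reaching 6.
The next ribbon forces some colour to 6, so 60 + 1 = 61.

61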